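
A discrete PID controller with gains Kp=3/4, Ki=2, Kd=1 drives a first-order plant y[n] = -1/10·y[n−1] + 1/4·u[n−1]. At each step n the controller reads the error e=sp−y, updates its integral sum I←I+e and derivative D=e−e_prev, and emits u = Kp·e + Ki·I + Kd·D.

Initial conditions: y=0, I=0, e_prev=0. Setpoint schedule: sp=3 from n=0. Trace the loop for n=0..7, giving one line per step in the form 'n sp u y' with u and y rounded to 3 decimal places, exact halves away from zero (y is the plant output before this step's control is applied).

0 3 11.250 0.000
1 3 3.703 2.813
2 3 15.021 0.645
3 3 6.140 3.691
4 3 17.273 1.166
5 3 7.033 4.202
6 3 18.403 1.338
7 3 7.130 4.467

(exact arithmetic carried between steps; '≈' marks a value shown rounded to 6 d.p. or computed from one; I and e_prev carry over from the previous line; the table rounds u and y to 3 d.p., halves away from zero)
n=0: y=0, sp=3, e=sp−y=3; I=3, D=e−e_prev=3; u=3/4·3+2·3+1·3=11.25; next y=-1/10·0+1/4·11.25=2.8125
n=1: y=2.8125, sp=3, e=sp−y=0.1875; I=3.1875, D=e−e_prev=-2.8125; u=3/4·0.1875+2·3.1875+1·(-2.8125)=3.703125; next y=-1/10·2.8125+1/4·3.703125≈0.644531
n=2: y≈0.644531, sp=3, e=sp−y≈2.355469; I≈5.542969, D=e−e_prev≈2.167969; u=3/4·2.355469+2·5.542969+1·2.167969≈15.020508; next y=-1/10·0.644531+1/4·15.020508≈3.690674
n=3: y≈3.690674, sp=3, e=sp−y≈-0.690674; I≈4.852295, D=e−e_prev≈-3.046143; u=3/4·(-0.690674)+2·4.852295+1·(-3.046143)≈6.140442; next y=-1/10·3.690674+1/4·6.140442≈1.166043
n=4: y≈1.166043, sp=3, e=sp−y≈1.833957; I≈6.686252, D=e−e_prev≈2.524631; u=3/4·1.833957+2·6.686252+1·2.524631≈17.272602; next y=-1/10·1.166043+1/4·17.272602≈4.201546
n=5: y≈4.201546, sp=3, e=sp−y≈-1.201546; I≈5.484706, D=e−e_prev≈-3.035503; u=3/4·(-1.201546)+2·5.484706+1·(-3.035503)≈7.032748; next y=-1/10·4.201546+1/4·7.032748≈1.338032
n=6: y≈1.338032, sp=3, e=sp−y≈1.661968; I≈7.146673, D=e−e_prev≈2.863514; u=3/4·1.661968+2·7.146673+1·2.863514≈18.403336; next y=-1/10·1.338032+1/4·18.403336≈4.467031
n=7: y≈4.467031, sp=3, e=sp−y≈-1.467031; I≈5.679642, D=e−e_prev≈-3.128998; u=3/4·(-1.467031)+2·5.679642+1·(-3.128998)≈7.130014; next y=-1/10·4.467031+1/4·7.130014≈1.335800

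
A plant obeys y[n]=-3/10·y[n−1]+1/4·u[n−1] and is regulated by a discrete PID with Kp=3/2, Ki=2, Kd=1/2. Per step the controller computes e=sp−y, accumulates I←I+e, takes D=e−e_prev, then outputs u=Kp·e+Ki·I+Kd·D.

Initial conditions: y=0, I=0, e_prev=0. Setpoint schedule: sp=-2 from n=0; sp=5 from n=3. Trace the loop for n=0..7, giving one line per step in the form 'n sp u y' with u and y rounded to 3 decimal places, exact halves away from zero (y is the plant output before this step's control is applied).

0 -2 -8.000 0.000
1 -2 -3.000 -2.000
2 -2 -11.400 -0.150
3 5 24.445 -2.805
4 5 -3.804 6.953
5 5 37.128 -3.037
6 5 -4.712 10.193
7 5 49.232 -4.236

(exact arithmetic carried between steps; '≈' marks a value shown rounded to 6 d.p. or computed from one; I and e_prev carry over from the previous line; the table rounds u and y to 3 d.p., halves away from zero)
n=0: y=0, sp=-2, e=sp−y=-2; I=-2, D=e−e_prev=-2; u=3/2·(-2)+2·(-2)+1/2·(-2)=-8; next y=-3/10·0+1/4·(-8)=-2
n=1: y=-2, sp=-2, e=sp−y=0; I=-2, D=e−e_prev=2; u=3/2·0+2·(-2)+1/2·2=-3; next y=-3/10·(-2)+1/4·(-3)=-0.15
n=2: y=-0.15, sp=-2, e=sp−y=-1.85; I=-3.85, D=e−e_prev=-1.85; u=3/2·(-1.85)+2·(-3.85)+1/2·(-1.85)=-11.4; next y=-3/10·(-0.15)+1/4·(-11.4)=-2.805
n=3: y=-2.805, sp=5, e=sp−y=7.805; I=3.955, D=e−e_prev=9.655; u=3/2·7.805+2·3.955+1/2·9.655=24.445; next y=-3/10·(-2.805)+1/4·24.445=6.95275
n=4: y=6.95275, sp=5, e=sp−y=-1.95275; I=2.00225, D=e−e_prev=-9.75775; u=3/2·(-1.95275)+2·2.00225+1/2·(-9.75775)=-3.8035; next y=-3/10·6.95275+1/4·(-3.8035)=-3.0367
n=5: y=-3.0367, sp=5, e=sp−y=8.0367; I=10.03895, D=e−e_prev=9.98945; u=3/2·8.0367+2·10.03895+1/2·9.98945=37.127675; next y=-3/10·(-3.0367)+1/4·37.127675≈10.192929
n=6: y≈10.192929, sp=5, e=sp−y≈-5.192929; I≈4.846021, D=e−e_prev≈-13.229629; u=3/2·(-5.192929)+2·4.846021+1/2·(-13.229629)≈-4.712165; next y=-3/10·10.192929+1/4·(-4.712165)≈-4.235920
n=7: y≈-4.235920, sp=5, e=sp−y≈9.235920; I≈14.081941, D=e−e_prev≈14.428849; u=3/2·9.235920+2·14.081941+1/2·14.428849≈49.232186; next y=-3/10·(-4.235920)+1/4·49.232186≈13.578823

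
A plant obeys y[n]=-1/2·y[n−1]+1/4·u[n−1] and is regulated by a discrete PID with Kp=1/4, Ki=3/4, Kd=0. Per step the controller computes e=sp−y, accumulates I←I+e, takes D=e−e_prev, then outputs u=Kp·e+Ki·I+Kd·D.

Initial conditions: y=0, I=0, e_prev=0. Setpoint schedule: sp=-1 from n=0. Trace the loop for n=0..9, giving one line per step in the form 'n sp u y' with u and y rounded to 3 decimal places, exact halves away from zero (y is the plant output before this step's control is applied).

0 -1 -1.000 0.000
1 -1 -1.500 -0.250
2 -1 -2.063 -0.250
3 -1 -2.484 -0.391
4 -1 -2.906 -0.426
5 -1 -3.249 -0.514
6 -1 -3.572 -0.555
7 -1 -3.846 -0.615
8 -1 -4.096 -0.654
9 -1 -4.312 -0.697

(exact arithmetic carried between steps; '≈' marks a value shown rounded to 6 d.p. or computed from one; I and e_prev carry over from the previous line; the table rounds u and y to 3 d.p., halves away from zero)
n=0: y=0, sp=-1, e=sp−y=-1; I=-1, D=e−e_prev=-1; u=1/4·(-1)+3/4·(-1)+0·(-1)=-1; next y=-1/2·0+1/4·(-1)=-0.25
n=1: y=-0.25, sp=-1, e=sp−y=-0.75; I=-1.75, D=e−e_prev=0.25; u=1/4·(-0.75)+3/4·(-1.75)+0·0.25=-1.5; next y=-1/2·(-0.25)+1/4·(-1.5)=-0.25
n=2: y=-0.25, sp=-1, e=sp−y=-0.75; I=-2.5, D=e−e_prev=0; u=1/4·(-0.75)+3/4·(-2.5)+0·0=-2.0625; next y=-1/2·(-0.25)+1/4·(-2.0625)=-0.390625
n=3: y=-0.390625, sp=-1, e=sp−y=-0.609375; I=-3.109375, D=e−e_prev=0.140625; u=1/4·(-0.609375)+3/4·(-3.109375)+0·0.140625=-2.484375; next y=-1/2·(-0.390625)+1/4·(-2.484375)≈-0.425781
n=4: y≈-0.425781, sp=-1, e=sp−y≈-0.574219; I≈-3.683594, D=e−e_prev≈0.035156; u=1/4·(-0.574219)+3/4·(-3.683594)+0·0.035156≈-2.90625; next y=-1/2·(-0.425781)+1/4·(-2.90625)≈-0.513672
n=5: y≈-0.513672, sp=-1, e=sp−y≈-0.486328; I≈-4.169922, D=e−e_prev≈0.087891; u=1/4·(-0.486328)+3/4·(-4.169922)+0·0.087891≈-3.249023; next y=-1/2·(-0.513672)+1/4·(-3.249023)≈-0.555420
n=6: y≈-0.555420, sp=-1, e=sp−y≈-0.444580; I≈-4.614502, D=e−e_prev≈0.041748; u=1/4·(-0.444580)+3/4·(-4.614502)+0·0.041748≈-3.572021; next y=-1/2·(-0.555420)+1/4·(-3.572021)≈-0.615295
n=7: y≈-0.615295, sp=-1, e=sp−y≈-0.384705; I≈-4.999207, D=e−e_prev≈0.059875; u=1/4·(-0.384705)+3/4·(-4.999207)+0·0.059875≈-3.845581; next y=-1/2·(-0.615295)+1/4·(-3.845581)≈-0.653748
n=8: y≈-0.653748, sp=-1, e=sp−y≈-0.346252; I≈-5.345459, D=e−e_prev≈0.038452; u=1/4·(-0.346252)+3/4·(-5.345459)+0·0.038452≈-4.095657; next y=-1/2·(-0.653748)+1/4·(-4.095657)≈-0.697041
n=9: y≈-0.697041, sp=-1, e=sp−y≈-0.302959; I≈-5.648418, D=e−e_prev≈0.043293; u=1/4·(-0.302959)+3/4·(-5.648418)+0·0.043293≈-4.312054; next y=-1/2·(-0.697041)+1/4·(-4.312054)≈-0.729493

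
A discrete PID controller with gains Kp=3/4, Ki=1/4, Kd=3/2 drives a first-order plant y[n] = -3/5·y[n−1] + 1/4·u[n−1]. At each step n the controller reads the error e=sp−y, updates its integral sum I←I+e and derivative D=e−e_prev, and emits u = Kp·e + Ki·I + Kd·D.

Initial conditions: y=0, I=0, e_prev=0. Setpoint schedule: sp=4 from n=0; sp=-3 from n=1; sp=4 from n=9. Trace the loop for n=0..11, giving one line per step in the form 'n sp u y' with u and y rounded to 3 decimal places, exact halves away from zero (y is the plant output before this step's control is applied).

(exact arithmetic carried between steps; '≈' marks a value shown rounded to 6 d.p. or computed from one; I and e_prev carry over from the previous line; the table rounds u and y to 3 d.p., halves away from zero)
n=0: y=0, sp=4, e=sp−y=4; I=4, D=e−e_prev=4; u=3/4·4+1/4·4+3/2·4=10; next y=-3/5·0+1/4·10=2.5
n=1: y=2.5, sp=-3, e=sp−y=-5.5; I=-1.5, D=e−e_prev=-9.5; u=3/4·(-5.5)+1/4·(-1.5)+3/2·(-9.5)=-18.75; next y=-3/5·2.5+1/4·(-18.75)=-6.1875
n=2: y=-6.1875, sp=-3, e=sp−y=3.1875; I=1.6875, D=e−e_prev=8.6875; u=3/4·3.1875+1/4·1.6875+3/2·8.6875=15.84375; next y=-3/5·(-6.1875)+1/4·15.84375≈7.673438
n=3: y≈7.673438, sp=-3, e=sp−y≈-10.673438; I≈-8.985938, D=e−e_prev≈-13.860938; u=3/4·(-10.673438)+1/4·(-8.985938)+3/2·(-13.860938)≈-31.042969; next y=-3/5·7.673438+1/4·(-31.042969)≈-12.364805
n=4: y≈-12.364805, sp=-3, e=sp−y≈9.364805; I≈0.378867, D=e−e_prev≈20.038242; u=3/4·9.364805+1/4·0.378867+3/2·20.038242≈37.175684; next y=-3/5·(-12.364805)+1/4·37.175684≈16.712804
n=5: y≈16.712804, sp=-3, e=sp−y≈-19.712804; I≈-19.333937, D=e−e_prev≈-29.077608; u=3/4·(-19.712804)+1/4·(-19.333937)+3/2·(-29.077608)≈-63.234500; next y=-3/5·16.712804+1/4·(-63.234500)≈-25.836307
n=6: y≈-25.836307, sp=-3, e=sp−y≈22.836307; I≈3.502371, D=e−e_prev≈42.549111; u=3/4·22.836307+1/4·3.502371+3/2·42.549111≈81.826489; next y=-3/5·(-25.836307)+1/4·81.826489≈35.958407
n=7: y≈35.958407, sp=-3, e=sp−y≈-38.958407; I≈-35.456036, D=e−e_prev≈-61.794714; u=3/4·(-38.958407)+1/4·(-35.456036)+3/2·(-61.794714)≈-130.774884; next y=-3/5·35.958407+1/4·(-130.774884)≈-54.268765
n=8: y≈-54.268765, sp=-3, e=sp−y≈51.268765; I≈15.812729, D=e−e_prev≈90.227172; u=3/4·51.268765+1/4·15.812729+3/2·90.227172≈177.745513; next y=-3/5·(-54.268765)+1/4·177.745513≈76.997637
n=9: y≈76.997637, sp=4, e=sp−y≈-72.997637; I≈-57.184908, D=e−e_prev≈-124.266402; u=3/4·(-72.997637)+1/4·(-57.184908)+3/2·(-124.266402)≈-255.444059; next y=-3/5·76.997637+1/4·(-255.444059)≈-110.059597
n=10: y≈-110.059597, sp=4, e=sp−y≈114.059597; I≈56.874689, D=e−e_prev≈187.057235; u=3/4·114.059597+1/4·56.874689+3/2·187.057235≈380.349222; next y=-3/5·(-110.059597)+1/4·380.349222≈161.123064
n=11: y≈161.123064, sp=4, e=sp−y≈-157.123064; I≈-100.248375, D=e−e_prev≈-271.182661; u=3/4·(-157.123064)+1/4·(-100.248375)+3/2·(-271.182661)≈-549.678383; next y=-3/5·161.123064+1/4·(-549.678383)≈-234.093434

0 4 10.000 0.000
1 -3 -18.750 2.500
2 -3 15.844 -6.188
3 -3 -31.043 7.673
4 -3 37.176 -12.365
5 -3 -63.234 16.713
6 -3 81.826 -25.836
7 -3 -130.775 35.958
8 -3 177.746 -54.269
9 4 -255.444 76.998
10 4 380.349 -110.060
11 4 -549.678 161.123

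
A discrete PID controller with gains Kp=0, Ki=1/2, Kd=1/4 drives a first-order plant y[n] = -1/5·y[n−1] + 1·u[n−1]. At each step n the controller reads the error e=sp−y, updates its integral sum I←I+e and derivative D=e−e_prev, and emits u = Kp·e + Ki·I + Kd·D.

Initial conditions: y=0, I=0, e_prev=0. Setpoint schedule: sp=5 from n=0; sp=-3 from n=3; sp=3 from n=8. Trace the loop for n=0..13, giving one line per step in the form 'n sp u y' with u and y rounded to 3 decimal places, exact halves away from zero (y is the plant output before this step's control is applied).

0 5 3.750 0.000
1 5 2.188 3.750
2 5 5.484 1.438
3 -3 -2.132 5.197
4 -3 2.986 -3.171
5 -3 -4.114 3.620
6 -3 0.617 -4.838
7 -3 -5.396 1.585
8 3 3.891 -5.712
9 3 -3.137 5.033
10 3 5.416 -4.143
11 3 -1.098 6.244
12 3 6.320 -2.346
13 3 -0.006 6.789

(exact arithmetic carried between steps; '≈' marks a value shown rounded to 6 d.p. or computed from one; I and e_prev carry over from the previous line; the table rounds u and y to 3 d.p., halves away from zero)
n=0: y=0, sp=5, e=sp−y=5; I=5, D=e−e_prev=5; u=0·5+1/2·5+1/4·5=3.75; next y=-1/5·0+1·3.75=3.75
n=1: y=3.75, sp=5, e=sp−y=1.25; I=6.25, D=e−e_prev=-3.75; u=0·1.25+1/2·6.25+1/4·(-3.75)=2.1875; next y=-1/5·3.75+1·2.1875=1.4375
n=2: y=1.4375, sp=5, e=sp−y=3.5625; I=9.8125, D=e−e_prev=2.3125; u=0·3.5625+1/2·9.8125+1/4·2.3125=5.484375; next y=-1/5·1.4375+1·5.484375=5.196875
n=3: y=5.196875, sp=-3, e=sp−y=-8.196875; I=1.615625, D=e−e_prev=-11.759375; u=0·(-8.196875)+1/2·1.615625+1/4·(-11.759375)≈-2.132031; next y=-1/5·5.196875+1·(-2.132031)≈-3.171406
n=4: y≈-3.171406, sp=-3, e=sp−y≈0.171406; I≈1.787031, D=e−e_prev≈8.368281; u=0·0.171406+1/2·1.787031+1/4·8.368281≈2.985586; next y=-1/5·(-3.171406)+1·2.985586≈3.619867
n=5: y≈3.619867, sp=-3, e=sp−y≈-6.619867; I≈-4.832836, D=e−e_prev≈-6.791273; u=0·(-6.619867)+1/2·(-4.832836)+1/4·(-6.791273)≈-4.114236; next y=-1/5·3.619867+1·(-4.114236)≈-4.838210
n=6: y≈-4.838210, sp=-3, e=sp−y≈1.838210; I≈-2.994626, D=e−e_prev≈8.458077; u=0·1.838210+1/2·(-2.994626)+1/4·8.458077≈0.617206; next y=-1/5·(-4.838210)+1·0.617206≈1.584848
n=7: y≈1.584848, sp=-3, e=sp−y≈-4.584848; I≈-7.579474, D=e−e_prev≈-6.423058; u=0·(-4.584848)+1/2·(-7.579474)+1/4·(-6.423058)≈-5.395502; next y=-1/5·1.584848+1·(-5.395502)≈-5.712471
n=8: y≈-5.712471, sp=3, e=sp−y≈8.712471; I≈1.132997, D=e−e_prev≈13.297319; u=0·8.712471+1/2·1.132997+1/4·13.297319≈3.890828; next y=-1/5·(-5.712471)+1·3.890828≈5.033323
n=9: y≈5.033323, sp=3, e=sp−y≈-2.033323; I≈-0.900326, D=e−e_prev≈-10.745794; u=0·(-2.033323)+1/2·(-0.900326)+1/4·(-10.745794)≈-3.136611; next y=-1/5·5.033323+1·(-3.136611)≈-4.143276
n=10: y≈-4.143276, sp=3, e=sp−y≈7.143276; I≈6.242950, D=e−e_prev≈9.176598; u=0·7.143276+1/2·6.242950+1/4·9.176598≈5.415625; next y=-1/5·(-4.143276)+1·5.415625≈6.244280
n=11: y≈6.244280, sp=3, e=sp−y≈-3.244280; I≈2.998670, D=e−e_prev≈-10.387556; u=0·(-3.244280)+1/2·2.998670+1/4·(-10.387556)≈-1.097554; next y=-1/5·6.244280+1·(-1.097554)≈-2.346410
n=12: y≈-2.346410, sp=3, e=sp−y≈5.346410; I≈8.345080, D=e−e_prev≈8.590689; u=0·5.346410+1/2·8.345080+1/4·8.590689≈6.320212; next y=-1/5·(-2.346410)+1·6.320212≈6.789494
n=13: y≈6.789494, sp=3, e=sp−y≈-3.789494; I≈4.555586, D=e−e_prev≈-9.135904; u=0·(-3.789494)+1/2·4.555586+1/4·(-9.135904)≈-0.006183; next y=-1/5·6.789494+1·(-0.006183)≈-1.364082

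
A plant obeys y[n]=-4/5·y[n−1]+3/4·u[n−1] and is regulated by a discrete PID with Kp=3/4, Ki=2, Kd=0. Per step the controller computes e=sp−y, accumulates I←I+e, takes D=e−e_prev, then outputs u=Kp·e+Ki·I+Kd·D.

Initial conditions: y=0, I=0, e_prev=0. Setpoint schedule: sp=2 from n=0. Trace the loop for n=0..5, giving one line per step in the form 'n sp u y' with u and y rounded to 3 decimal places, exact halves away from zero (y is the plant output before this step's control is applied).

(exact arithmetic carried between steps; '≈' marks a value shown rounded to 6 d.p. or computed from one; I and e_prev carry over from the previous line; the table rounds u and y to 3 d.p., halves away from zero)
n=0: y=0, sp=2, e=sp−y=2; I=2, D=e−e_prev=2; u=3/4·2+2·2+0·2=5.5; next y=-4/5·0+3/4·5.5=4.125
n=1: y=4.125, sp=2, e=sp−y=-2.125; I=-0.125, D=e−e_prev=-4.125; u=3/4·(-2.125)+2·(-0.125)+0·(-4.125)=-1.84375; next y=-4/5·4.125+3/4·(-1.84375)≈-4.682813
n=2: y≈-4.682813, sp=2, e=sp−y≈6.682813; I≈6.557813, D=e−e_prev≈8.807813; u=3/4·6.682813+2·6.557813+0·8.807813≈18.127734; next y=-4/5·(-4.682813)+3/4·18.127734≈17.342051
n=3: y≈17.342051, sp=2, e=sp−y≈-15.342051; I≈-8.784238, D=e−e_prev≈-22.024863; u=3/4·(-15.342051)+2·(-8.784238)+0·(-22.024863)≈-29.075015; next y=-4/5·17.342051+3/4·(-29.075015)≈-35.679902
n=4: y≈-35.679902, sp=2, e=sp−y≈37.679902; I≈28.895663, D=e−e_prev≈53.021952; u=3/4·37.679902+2·28.895663+0·53.021952≈86.051253; next y=-4/5·(-35.679902)+3/4·86.051253≈93.082361
n=5: y≈93.082361, sp=2, e=sp−y≈-91.082361; I≈-62.186698, D=e−e_prev≈-128.762263; u=3/4·(-91.082361)+2·(-62.186698)+0·(-128.762263)≈-192.685166; next y=-4/5·93.082361+3/4·(-192.685166)≈-218.979763

0 2 5.500 0.000
1 2 -1.844 4.125
2 2 18.128 -4.683
3 2 -29.075 17.342
4 2 86.051 -35.680
5 2 -192.685 93.082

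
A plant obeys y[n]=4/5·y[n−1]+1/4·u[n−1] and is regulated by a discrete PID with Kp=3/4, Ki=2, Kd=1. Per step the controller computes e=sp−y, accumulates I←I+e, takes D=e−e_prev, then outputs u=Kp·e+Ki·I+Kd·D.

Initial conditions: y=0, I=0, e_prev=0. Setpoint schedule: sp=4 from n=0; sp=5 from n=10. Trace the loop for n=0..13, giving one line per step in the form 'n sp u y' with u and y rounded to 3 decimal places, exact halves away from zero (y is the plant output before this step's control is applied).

(exact arithmetic carried between steps; '≈' marks a value shown rounded to 6 d.p. or computed from one; I and e_prev carry over from the previous line; the table rounds u and y to 3 d.p., halves away from zero)
n=0: y=0, sp=4, e=sp−y=4; I=4, D=e−e_prev=4; u=3/4·4+2·4+1·4=15; next y=4/5·0+1/4·15=3.75
n=1: y=3.75, sp=4, e=sp−y=0.25; I=4.25, D=e−e_prev=-3.75; u=3/4·0.25+2·4.25+1·(-3.75)=4.9375; next y=4/5·3.75+1/4·4.9375=4.234375
n=2: y=4.234375, sp=4, e=sp−y=-0.234375; I=4.015625, D=e−e_prev=-0.484375; u=3/4·(-0.234375)+2·4.015625+1·(-0.484375)≈7.371094; next y=4/5·4.234375+1/4·7.371094≈5.230273
n=3: y≈5.230273, sp=4, e=sp−y≈-1.230273; I≈2.785352, D=e−e_prev≈-0.995898; u=3/4·(-1.230273)+2·2.785352+1·(-0.995898)≈3.652100; next y=4/5·5.230273+1/4·3.652100≈5.097244
n=4: y≈5.097244, sp=4, e=sp−y≈-1.097244; I≈1.688108, D=e−e_prev≈0.133030; u=3/4·(-1.097244)+2·1.688108+1·0.133030≈2.686313; next y=4/5·5.097244+1/4·2.686313≈4.749373
n=5: y≈4.749373, sp=4, e=sp−y≈-0.749373; I≈0.938735, D=e−e_prev≈0.347871; u=3/4·(-0.749373)+2·0.938735+1·0.347871≈1.663310; next y=4/5·4.749373+1/4·1.663310≈4.215326
n=6: y≈4.215326, sp=4, e=sp−y≈-0.215326; I≈0.723409, D=e−e_prev≈0.534047; u=3/4·(-0.215326)+2·0.723409+1·0.534047≈1.819370; next y=4/5·4.215326+1/4·1.819370≈3.827103
n=7: y≈3.827103, sp=4, e=sp−y≈0.172897; I≈0.896305, D=e−e_prev≈0.388223; u=3/4·0.172897+2·0.896305+1·0.388223≈2.310506; next y=4/5·3.827103+1/4·2.310506≈3.639309
n=8: y≈3.639309, sp=4, e=sp−y≈0.360691; I≈1.256996, D=e−e_prev≈0.187794; u=3/4·0.360691+2·1.256996+1·0.187794≈2.972305; next y=4/5·3.639309+1/4·2.972305≈3.654524
n=9: y≈3.654524, sp=4, e=sp−y≈0.345476; I≈1.602473, D=e−e_prev≈-0.015214; u=3/4·0.345476+2·1.602473+1·(-0.015214)≈3.448838; next y=4/5·3.654524+1/4·3.448838≈3.785828
n=10: y≈3.785828, sp=5, e=sp−y≈1.214172; I≈2.816644, D=e−e_prev≈0.868695; u=3/4·1.214172+2·2.816644+1·0.868695≈7.412612; next y=4/5·3.785828+1/4·7.412612≈4.881816
n=11: y≈4.881816, sp=5, e=sp−y≈0.118184; I≈2.934828, D=e−e_prev≈-1.095987; u=3/4·0.118184+2·2.934828+1·(-1.095987)≈4.862308; next y=4/5·4.881816+1/4·4.862308≈5.121030
n=12: y≈5.121030, sp=5, e=sp−y≈-0.121030; I≈2.813799, D=e−e_prev≈-0.239214; u=3/4·(-0.121030)+2·2.813799+1·(-0.239214)≈5.297612; next y=4/5·5.121030+1/4·5.297612≈5.421227
n=13: y≈5.421227, sp=5, e=sp−y≈-0.421227; I≈2.392572, D=e−e_prev≈-0.300197; u=3/4·(-0.421227)+2·2.392572+1·(-0.300197)≈4.169028; next y=4/5·5.421227+1/4·4.169028≈5.379238

0 4 15.000 0.000
1 4 4.938 3.750
2 4 7.371 4.234
3 4 3.652 5.230
4 4 2.686 5.097
5 4 1.663 4.749
6 4 1.819 4.215
7 4 2.311 3.827
8 4 2.972 3.639
9 4 3.449 3.655
10 5 7.413 3.786
11 5 4.862 4.882
12 5 5.298 5.121
13 5 4.169 5.421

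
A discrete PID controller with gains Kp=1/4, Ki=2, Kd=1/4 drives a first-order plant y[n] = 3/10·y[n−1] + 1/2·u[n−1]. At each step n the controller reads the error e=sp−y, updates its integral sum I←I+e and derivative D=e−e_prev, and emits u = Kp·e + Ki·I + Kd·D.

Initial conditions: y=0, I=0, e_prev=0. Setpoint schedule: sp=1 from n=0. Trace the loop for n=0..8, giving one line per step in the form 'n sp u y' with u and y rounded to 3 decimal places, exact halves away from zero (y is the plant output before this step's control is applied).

0 1 2.500 0.000
1 1 1.125 1.250
2 1 1.719 0.938
3 1 1.258 1.141
4 1 1.451 0.971
5 1 1.352 1.017
6 1 1.419 0.981
7 1 1.391 1.004
8 1 1.407 0.997

(exact arithmetic carried between steps; '≈' marks a value shown rounded to 6 d.p. or computed from one; I and e_prev carry over from the previous line; the table rounds u and y to 3 d.p., halves away from zero)
n=0: y=0, sp=1, e=sp−y=1; I=1, D=e−e_prev=1; u=1/4·1+2·1+1/4·1=2.5; next y=3/10·0+1/2·2.5=1.25
n=1: y=1.25, sp=1, e=sp−y=-0.25; I=0.75, D=e−e_prev=-1.25; u=1/4·(-0.25)+2·0.75+1/4·(-1.25)=1.125; next y=3/10·1.25+1/2·1.125=0.9375
n=2: y=0.9375, sp=1, e=sp−y=0.0625; I=0.8125, D=e−e_prev=0.3125; u=1/4·0.0625+2·0.8125+1/4·0.3125=1.71875; next y=3/10·0.9375+1/2·1.71875=1.140625
n=3: y=1.140625, sp=1, e=sp−y=-0.140625; I=0.671875, D=e−e_prev=-0.203125; u=1/4·(-0.140625)+2·0.671875+1/4·(-0.203125)≈1.257813; next y=3/10·1.140625+1/2·1.257813≈0.971094
n=4: y≈0.971094, sp=1, e=sp−y≈0.028906; I≈0.700781, D=e−e_prev≈0.169531; u=1/4·0.028906+2·0.700781+1/4·0.169531≈1.451172; next y=3/10·0.971094+1/2·1.451172≈1.016914
n=5: y≈1.016914, sp=1, e=sp−y≈-0.016914; I≈0.683867, D=e−e_prev≈-0.045820; u=1/4·(-0.016914)+2·0.683867+1/4·(-0.045820)≈1.352051; next y=3/10·1.016914+1/2·1.352051≈0.981100
n=6: y≈0.981100, sp=1, e=sp−y≈0.018900; I≈0.702768, D=e−e_prev≈0.035814; u=1/4·0.018900+2·0.702768+1/4·0.035814≈1.419214; next y=3/10·0.981100+1/2·1.419214≈1.003937
n=7: y≈1.003937, sp=1, e=sp−y≈-0.003937; I≈0.698831, D=e−e_prev≈-0.022837; u=1/4·(-0.003937)+2·0.698831+1/4·(-0.022837)≈1.390968; next y=3/10·1.003937+1/2·1.390968≈0.996665
n=8: y≈0.996665, sp=1, e=sp−y≈0.003335; I≈0.702166, D=e−e_prev≈0.007272; u=1/4·0.003335+2·0.702166+1/4·0.007272≈1.406983; next y=3/10·0.996665+1/2·1.406983≈1.002491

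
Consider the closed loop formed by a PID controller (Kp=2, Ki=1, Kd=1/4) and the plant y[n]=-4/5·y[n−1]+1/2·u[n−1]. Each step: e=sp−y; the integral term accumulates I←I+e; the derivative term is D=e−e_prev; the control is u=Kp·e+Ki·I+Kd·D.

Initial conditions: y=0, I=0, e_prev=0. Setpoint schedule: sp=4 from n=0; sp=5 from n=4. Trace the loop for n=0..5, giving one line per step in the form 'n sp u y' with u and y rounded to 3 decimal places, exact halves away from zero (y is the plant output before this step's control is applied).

0 4 13.000 0.000
1 4 -5.125 6.500
2 4 40.353 -7.763
3 4 -62.434 26.387
4 5 182.784 -52.326
5 5 -382.951 133.253

(exact arithmetic carried between steps; '≈' marks a value shown rounded to 6 d.p. or computed from one; I and e_prev carry over from the previous line; the table rounds u and y to 3 d.p., halves away from zero)
n=0: y=0, sp=4, e=sp−y=4; I=4, D=e−e_prev=4; u=2·4+1·4+1/4·4=13; next y=-4/5·0+1/2·13=6.5
n=1: y=6.5, sp=4, e=sp−y=-2.5; I=1.5, D=e−e_prev=-6.5; u=2·(-2.5)+1·1.5+1/4·(-6.5)=-5.125; next y=-4/5·6.5+1/2·(-5.125)=-7.7625
n=2: y=-7.7625, sp=4, e=sp−y=11.7625; I=13.2625, D=e−e_prev=14.2625; u=2·11.7625+1·13.2625+1/4·14.2625=40.353125; next y=-4/5·(-7.7625)+1/2·40.353125≈26.386563
n=3: y≈26.386563, sp=4, e=sp−y≈-22.386563; I≈-9.124063, D=e−e_prev≈-34.149063; u=2·(-22.386563)+1·(-9.124063)+1/4·(-34.149063)≈-62.434453; next y=-4/5·26.386563+1/2·(-62.434453)≈-52.326477
n=4: y≈-52.326477, sp=5, e=sp−y≈57.326477; I≈48.202414, D=e−e_prev≈79.713039; u=2·57.326477+1·48.202414+1/4·79.713039≈182.783627; next y=-4/5·(-52.326477)+1/2·182.783627≈133.252995
n=5: y≈133.252995, sp=5, e=sp−y≈-128.252995; I≈-80.050581, D=e−e_prev≈-185.579471; u=2·(-128.252995)+1·(-80.050581)+1/4·(-185.579471)≈-382.951438; next y=-4/5·133.252995+1/2·(-382.951438)≈-298.078115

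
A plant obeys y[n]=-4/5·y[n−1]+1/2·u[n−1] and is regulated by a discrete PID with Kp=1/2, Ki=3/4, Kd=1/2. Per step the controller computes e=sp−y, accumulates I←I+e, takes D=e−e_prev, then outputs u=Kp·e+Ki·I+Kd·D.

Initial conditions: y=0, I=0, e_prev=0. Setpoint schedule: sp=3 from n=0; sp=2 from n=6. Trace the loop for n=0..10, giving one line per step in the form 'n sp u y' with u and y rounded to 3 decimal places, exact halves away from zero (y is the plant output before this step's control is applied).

(exact arithmetic carried between steps; '≈' marks a value shown rounded to 6 d.p. or computed from one; I and e_prev carry over from the previous line; the table rounds u and y to 3 d.p., halves away from zero)
n=0: y=0, sp=3, e=sp−y=3; I=3, D=e−e_prev=3; u=1/2·3+3/4·3+1/2·3=5.25; next y=-4/5·0+1/2·5.25=2.625
n=1: y=2.625, sp=3, e=sp−y=0.375; I=3.375, D=e−e_prev=-2.625; u=1/2·0.375+3/4·3.375+1/2·(-2.625)=1.40625; next y=-4/5·2.625+1/2·1.40625=-1.396875
n=2: y=-1.396875, sp=3, e=sp−y=4.396875; I=7.771875, D=e−e_prev=4.021875; u=1/2·4.396875+3/4·7.771875+1/2·4.021875≈10.038281; next y=-4/5·(-1.396875)+1/2·10.038281≈6.136641
n=3: y≈6.136641, sp=3, e=sp−y≈-3.136641; I≈4.635234, D=e−e_prev≈-7.533516; u=1/2·(-3.136641)+3/4·4.635234+1/2·(-7.533516)≈-1.858652; next y=-4/5·6.136641+1/2·(-1.858652)≈-5.838639
n=4: y≈-5.838639, sp=3, e=sp−y≈8.838639; I≈13.473873, D=e−e_prev≈11.975279; u=1/2·8.838639+3/4·13.473873+1/2·11.975279≈20.512364; next y=-4/5·(-5.838639)+1/2·20.512364≈14.927093
n=5: y≈14.927093, sp=3, e=sp−y≈-11.927093; I≈1.546780, D=e−e_prev≈-20.765731; u=1/2·(-11.927093)+3/4·1.546780+1/2·(-20.765731)≈-15.186327; next y=-4/5·14.927093+1/2·(-15.186327)≈-19.534838
n=6: y≈-19.534838, sp=2, e=sp−y≈21.534838; I≈23.081618, D=e−e_prev≈33.461931; u=1/2·21.534838+3/4·23.081618+1/2·33.461931≈44.809598; next y=-4/5·(-19.534838)+1/2·44.809598≈38.032669
n=7: y≈38.032669, sp=2, e=sp−y≈-36.032669; I≈-12.951051, D=e−e_prev≈-57.567507; u=1/2·(-36.032669)+3/4·(-12.951051)+1/2·(-57.567507)≈-56.513376; next y=-4/5·38.032669+1/2·(-56.513376)≈-58.682823
n=8: y≈-58.682823, sp=2, e=sp−y≈60.682823; I≈47.731772, D=e−e_prev≈96.715492; u=1/2·60.682823+3/4·47.731772+1/2·96.715492≈114.497987; next y=-4/5·(-58.682823)+1/2·114.497987≈104.195252
n=9: y≈104.195252, sp=2, e=sp−y≈-102.195252; I≈-54.463480, D=e−e_prev≈-162.878075; u=1/2·(-102.195252)+3/4·(-54.463480)+1/2·(-162.878075)≈-173.384274; next y=-4/5·104.195252+1/2·(-173.384274)≈-170.048339
n=10: y≈-170.048339, sp=2, e=sp−y≈172.048339; I≈117.584859, D=e−e_prev≈274.243591; u=1/2·172.048339+3/4·117.584859+1/2·274.243591≈311.334609; next y=-4/5·(-170.048339)+1/2·311.334609≈291.705975

0 3 5.250 0.000
1 3 1.406 2.625
2 3 10.038 -1.397
3 3 -1.859 6.137
4 3 20.512 -5.839
5 3 -15.186 14.927
6 2 44.810 -19.535
7 2 -56.513 38.033
8 2 114.498 -58.683
9 2 -173.384 104.195
10 2 311.335 -170.048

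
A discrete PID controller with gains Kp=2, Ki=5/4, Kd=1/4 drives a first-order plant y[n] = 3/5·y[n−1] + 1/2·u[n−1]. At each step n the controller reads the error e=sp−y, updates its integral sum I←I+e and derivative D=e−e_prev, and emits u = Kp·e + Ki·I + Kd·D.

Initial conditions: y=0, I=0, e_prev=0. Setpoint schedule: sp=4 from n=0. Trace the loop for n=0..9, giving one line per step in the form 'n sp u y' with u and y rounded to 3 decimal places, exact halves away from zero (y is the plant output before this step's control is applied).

(exact arithmetic carried between steps; '≈' marks a value shown rounded to 6 d.p. or computed from one; I and e_prev carry over from the previous line; the table rounds u and y to 3 d.p., halves away from zero)
n=0: y=0, sp=4, e=sp−y=4; I=4, D=e−e_prev=4; u=2·4+5/4·4+1/4·4=14; next y=3/5·0+1/2·14=7
n=1: y=7, sp=4, e=sp−y=-3; I=1, D=e−e_prev=-7; u=2·(-3)+5/4·1+1/4·(-7)=-6.5; next y=3/5·7+1/2·(-6.5)=0.95
n=2: y=0.95, sp=4, e=sp−y=3.05; I=4.05, D=e−e_prev=6.05; u=2·3.05+5/4·4.05+1/4·6.05=12.675; next y=3/5·0.95+1/2·12.675=6.9075
n=3: y=6.9075, sp=4, e=sp−y=-2.9075; I=1.1425, D=e−e_prev=-5.9575; u=2·(-2.9075)+5/4·1.1425+1/4·(-5.9575)=-5.87625; next y=3/5·6.9075+1/2·(-5.87625)=1.206375
n=4: y=1.206375, sp=4, e=sp−y=2.793625; I=3.936125, D=e−e_prev=5.701125; u=2·2.793625+5/4·3.936125+1/4·5.701125≈11.932688; next y=3/5·1.206375+1/2·11.932688≈6.690169
n=5: y≈6.690169, sp=4, e=sp−y≈-2.690169; I≈1.245956, D=e−e_prev≈-5.483794; u=2·(-2.690169)+5/4·1.245956+1/4·(-5.483794)≈-5.193841; next y=3/5·6.690169+1/2·(-5.193841)≈1.417181
n=6: y≈1.417181, sp=4, e=sp−y≈2.582819; I≈3.828775, D=e−e_prev≈5.272988; u=2·2.582819+5/4·3.828775+1/4·5.272988≈11.269854; next y=3/5·1.417181+1/2·11.269854≈6.485236
n=7: y≈6.485236, sp=4, e=sp−y≈-2.485236; I≈1.343540, D=e−e_prev≈-5.068055; u=2·(-2.485236)+5/4·1.343540+1/4·(-5.068055)≈-4.558060; next y=3/5·6.485236+1/2·(-4.558060)≈1.612111
n=8: y≈1.612111, sp=4, e=sp−y≈2.387889; I≈3.731428, D=e−e_prev≈4.873125; u=2·2.387889+5/4·3.731428+1/4·4.873125≈10.658344; next y=3/5·1.612111+1/2·10.658344≈6.296439
n=9: y≈6.296439, sp=4, e=sp−y≈-2.296439; I≈1.434990, D=e−e_prev≈-4.684328; u=2·(-2.296439)+5/4·1.434990+1/4·(-4.684328)≈-3.970223; next y=3/5·6.296439+1/2·(-3.970223)≈1.792752

0 4 14.000 0.000
1 4 -6.500 7.000
2 4 12.675 0.950
3 4 -5.876 6.908
4 4 11.933 1.206
5 4 -5.194 6.690
6 4 11.270 1.417
7 4 -4.558 6.485
8 4 10.658 1.612
9 4 -3.970 6.296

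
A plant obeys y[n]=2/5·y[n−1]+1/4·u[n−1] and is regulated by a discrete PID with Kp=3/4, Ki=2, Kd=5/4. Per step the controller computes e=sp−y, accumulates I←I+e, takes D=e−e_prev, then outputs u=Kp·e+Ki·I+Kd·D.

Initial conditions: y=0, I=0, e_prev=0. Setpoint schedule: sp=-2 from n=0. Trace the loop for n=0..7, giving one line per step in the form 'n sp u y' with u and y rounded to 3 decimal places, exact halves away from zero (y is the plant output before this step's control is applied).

(exact arithmetic carried between steps; '≈' marks a value shown rounded to 6 d.p. or computed from one; I and e_prev carry over from the previous line; the table rounds u and y to 3 d.p., halves away from zero)
n=0: y=0, sp=-2, e=sp−y=-2; I=-2, D=e−e_prev=-2; u=3/4·(-2)+2·(-2)+5/4·(-2)=-8; next y=2/5·0+1/4·(-8)=-2
n=1: y=-2, sp=-2, e=sp−y=0; I=-2, D=e−e_prev=2; u=3/4·0+2·(-2)+5/4·2=-1.5; next y=2/5·(-2)+1/4·(-1.5)=-1.175
n=2: y=-1.175, sp=-2, e=sp−y=-0.825; I=-2.825, D=e−e_prev=-0.825; u=3/4·(-0.825)+2·(-2.825)+5/4·(-0.825)=-7.3; next y=2/5·(-1.175)+1/4·(-7.3)=-2.295
n=3: y=-2.295, sp=-2, e=sp−y=0.295; I=-2.53, D=e−e_prev=1.12; u=3/4·0.295+2·(-2.53)+5/4·1.12=-3.43875; next y=2/5·(-2.295)+1/4·(-3.43875)≈-1.777688
n=4: y≈-1.777688, sp=-2, e=sp−y≈-0.222313; I≈-2.752313, D=e−e_prev≈-0.517313; u=3/4·(-0.222313)+2·(-2.752313)+5/4·(-0.517313)≈-6.318; next y=2/5·(-1.777688)+1/4·(-6.318)≈-2.290575
n=5: y=-2.290575, sp=-2, e=sp−y=0.290575; I≈-2.461738, D=e−e_prev≈0.512888; u=3/4·0.290575+2·(-2.461738)+5/4·0.512888≈-4.064434; next y=2/5·(-2.290575)+1/4·(-4.064434)≈-1.932339
n=6: y≈-1.932339, sp=-2, e=sp−y≈-0.067661; I≈-2.529399, D=e−e_prev≈-0.358236; u=3/4·(-0.067661)+2·(-2.529399)+5/4·(-0.358236)≈-5.557339; next y=2/5·(-1.932339)+1/4·(-5.557339)≈-2.162270
n=7: y≈-2.162270, sp=-2, e=sp−y≈0.162270; I≈-2.367129, D=e−e_prev≈0.229932; u=3/4·0.162270+2·(-2.367129)+5/4·0.229932≈-4.325140; next y=2/5·(-2.162270)+1/4·(-4.325140)≈-1.946193

0 -2 -8.000 0.000
1 -2 -1.500 -2.000
2 -2 -7.300 -1.175
3 -2 -3.439 -2.295
4 -2 -6.318 -1.778
5 -2 -4.064 -2.291
6 -2 -5.557 -1.932
7 -2 -4.325 -2.162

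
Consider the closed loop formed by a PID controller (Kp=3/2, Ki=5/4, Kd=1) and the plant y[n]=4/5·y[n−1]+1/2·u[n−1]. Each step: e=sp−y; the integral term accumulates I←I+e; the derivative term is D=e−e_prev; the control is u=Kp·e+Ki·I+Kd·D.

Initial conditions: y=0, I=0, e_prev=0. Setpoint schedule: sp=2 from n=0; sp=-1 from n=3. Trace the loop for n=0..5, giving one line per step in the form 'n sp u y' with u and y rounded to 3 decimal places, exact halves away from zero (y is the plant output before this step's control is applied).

(exact arithmetic carried between steps; '≈' marks a value shown rounded to 6 d.p. or computed from one; I and e_prev carry over from the previous line; the table rounds u and y to 3 d.p., halves away from zero)
n=0: y=0, sp=2, e=sp−y=2; I=2, D=e−e_prev=2; u=3/2·2+5/4·2+1·2=7.5; next y=4/5·0+1/2·7.5=3.75
n=1: y=3.75, sp=2, e=sp−y=-1.75; I=0.25, D=e−e_prev=-3.75; u=3/2·(-1.75)+5/4·0.25+1·(-3.75)=-6.0625; next y=4/5·3.75+1/2·(-6.0625)=-0.03125
n=2: y=-0.03125, sp=2, e=sp−y=2.03125; I=2.28125, D=e−e_prev=3.78125; u=3/2·2.03125+5/4·2.28125+1·3.78125≈9.679688; next y=4/5·(-0.03125)+1/2·9.679688≈4.814844
n=3: y≈4.814844, sp=-1, e=sp−y≈-5.814844; I≈-3.533594, D=e−e_prev≈-7.846094; u=3/2·(-5.814844)+5/4·(-3.533594)+1·(-7.846094)≈-20.985352; next y=4/5·4.814844+1/2·(-20.985352)≈-6.640801
n=4: y≈-6.640801, sp=-1, e=sp−y≈5.640801; I≈2.107207, D=e−e_prev≈11.455645; u=3/2·5.640801+5/4·2.107207+1·11.455645≈22.550854; next y=4/5·(-6.640801)+1/2·22.550854≈5.962787
n=5: y≈5.962787, sp=-1, e=sp−y≈-6.962787; I≈-4.855580, D=e−e_prev≈-12.603587; u=3/2·(-6.962787)+5/4·(-4.855580)+1·(-12.603587)≈-29.117242; next y=4/5·5.962787+1/2·(-29.117242)≈-9.788392

0 2 7.500 0.000
1 2 -6.063 3.750
2 2 9.680 -0.031
3 -1 -20.985 4.815
4 -1 22.551 -6.641
5 -1 -29.117 5.963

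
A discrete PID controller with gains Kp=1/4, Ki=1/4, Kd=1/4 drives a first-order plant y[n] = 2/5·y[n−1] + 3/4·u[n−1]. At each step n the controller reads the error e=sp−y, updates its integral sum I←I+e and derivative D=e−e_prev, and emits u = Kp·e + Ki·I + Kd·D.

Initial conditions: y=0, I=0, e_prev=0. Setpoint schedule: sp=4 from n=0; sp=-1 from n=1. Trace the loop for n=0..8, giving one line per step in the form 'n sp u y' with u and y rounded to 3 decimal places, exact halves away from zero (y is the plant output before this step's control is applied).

0 4 3.000 0.000
1 -1 -2.438 2.250
2 -1 0.946 -0.928
3 -1 -0.816 0.338
4 -1 -0.223 -0.477
5 -1 -0.647 -0.358
6 -1 -0.575 -0.628
7 -1 -0.695 -0.682
8 -1 -0.704 -0.794

(exact arithmetic carried between steps; '≈' marks a value shown rounded to 6 d.p. or computed from one; I and e_prev carry over from the previous line; the table rounds u and y to 3 d.p., halves away from zero)
n=0: y=0, sp=4, e=sp−y=4; I=4, D=e−e_prev=4; u=1/4·4+1/4·4+1/4·4=3; next y=2/5·0+3/4·3=2.25
n=1: y=2.25, sp=-1, e=sp−y=-3.25; I=0.75, D=e−e_prev=-7.25; u=1/4·(-3.25)+1/4·0.75+1/4·(-7.25)=-2.4375; next y=2/5·2.25+3/4·(-2.4375)=-0.928125
n=2: y=-0.928125, sp=-1, e=sp−y=-0.071875; I=0.678125, D=e−e_prev=3.178125; u=1/4·(-0.071875)+1/4·0.678125+1/4·3.178125≈0.946094; next y=2/5·(-0.928125)+3/4·0.946094≈0.338320
n=3: y≈0.338320, sp=-1, e=sp−y≈-1.338320; I≈-0.660195, D=e−e_prev≈-1.266445; u=1/4·(-1.338320)+1/4·(-0.660195)+1/4·(-1.266445)≈-0.816240; next y=2/5·0.338320+3/4·(-0.816240)≈-0.476852
n=4: y≈-0.476852, sp=-1, e=sp−y≈-0.523148; I≈-1.183343, D=e−e_prev≈0.815172; u=1/4·(-0.523148)+1/4·(-1.183343)+1/4·0.815172≈-0.222830; next y=2/5·(-0.476852)+3/4·(-0.222830)≈-0.357863
n=5: y≈-0.357863, sp=-1, e=sp−y≈-0.642137; I≈-1.825480, D=e−e_prev≈-0.118989; u=1/4·(-0.642137)+1/4·(-1.825480)+1/4·(-0.118989)≈-0.646651; next y=2/5·(-0.357863)+3/4·(-0.646651)≈-0.628134
n=6: y≈-0.628134, sp=-1, e=sp−y≈-0.371866; I≈-2.197346, D=e−e_prev≈0.270271; u=1/4·(-0.371866)+1/4·(-2.197346)+1/4·0.270271≈-0.574735; next y=2/5·(-0.628134)+3/4·(-0.574735)≈-0.682305
n=7: y≈-0.682305, sp=-1, e=sp−y≈-0.317695; I≈-2.515041, D=e−e_prev≈0.054171; u=1/4·(-0.317695)+1/4·(-2.515041)+1/4·0.054171≈-0.694641; next y=2/5·(-0.682305)+3/4·(-0.694641)≈-0.793903
n=8: y≈-0.793903, sp=-1, e=sp−y≈-0.206097; I≈-2.721138, D=e−e_prev≈0.111598; u=1/4·(-0.206097)+1/4·(-2.721138)+1/4·0.111598≈-0.703909; next y=2/5·(-0.793903)+3/4·(-0.703909)≈-0.845493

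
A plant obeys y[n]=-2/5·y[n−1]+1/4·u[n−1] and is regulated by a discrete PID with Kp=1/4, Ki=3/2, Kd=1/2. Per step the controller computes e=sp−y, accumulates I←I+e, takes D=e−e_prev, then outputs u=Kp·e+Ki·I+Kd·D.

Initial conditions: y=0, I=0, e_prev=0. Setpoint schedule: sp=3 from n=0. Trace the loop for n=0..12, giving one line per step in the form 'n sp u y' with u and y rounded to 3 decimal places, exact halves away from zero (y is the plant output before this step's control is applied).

0 3 6.750 0.000
1 3 5.953 1.688
2 3 10.733 0.813
3 3 10.100 2.358
4 3 13.582 1.582
5 3 12.664 2.763
6 3 15.189 2.061
7 3 14.195 2.973
8 3 16.072 2.360
9 3 15.118 3.074
10 3 16.544 2.550
11 3 15.683 3.116
12 3 16.786 2.674

(exact arithmetic carried between steps; '≈' marks a value shown rounded to 6 d.p. or computed from one; I and e_prev carry over from the previous line; the table rounds u and y to 3 d.p., halves away from zero)
n=0: y=0, sp=3, e=sp−y=3; I=3, D=e−e_prev=3; u=1/4·3+3/2·3+1/2·3=6.75; next y=-2/5·0+1/4·6.75=1.6875
n=1: y=1.6875, sp=3, e=sp−y=1.3125; I=4.3125, D=e−e_prev=-1.6875; u=1/4·1.3125+3/2·4.3125+1/2·(-1.6875)=5.953125; next y=-2/5·1.6875+1/4·5.953125≈0.813281
n=2: y≈0.813281, sp=3, e=sp−y≈2.186719; I≈6.499219, D=e−e_prev≈0.874219; u=1/4·2.186719+3/2·6.499219+1/2·0.874219≈10.732617; next y=-2/5·0.813281+1/4·10.732617≈2.357842
n=3: y≈2.357842, sp=3, e=sp−y≈0.642158; I≈7.141377, D=e−e_prev≈-1.544561; u=1/4·0.642158+3/2·7.141377+1/2·(-1.544561)≈10.100325; next y=-2/5·2.357842+1/4·10.100325≈1.581944
n=4: y≈1.581944, sp=3, e=sp−y≈1.418056; I≈8.559432, D=e−e_prev≈0.775897; u=1/4·1.418056+3/2·8.559432+1/2·0.775897≈13.581611; next y=-2/5·1.581944+1/4·13.581611≈2.762625
n=5: y≈2.762625, sp=3, e=sp−y≈0.237375; I≈8.796807, D=e−e_prev≈-1.180681; u=1/4·0.237375+3/2·8.796807+1/2·(-1.180681)≈12.664215; next y=-2/5·2.762625+1/4·12.664215≈2.061004
n=6: y≈2.061004, sp=3, e=sp−y≈0.938996; I≈9.735804, D=e−e_prev≈0.701621; u=1/4·0.938996+3/2·9.735804+1/2·0.701621≈15.189266; next y=-2/5·2.061004+1/4·15.189266≈2.972915
n=7: y≈2.972915, sp=3, e=sp−y≈0.027085; I≈9.762889, D=e−e_prev≈-0.911911; u=1/4·0.027085+3/2·9.762889+1/2·(-0.911911)≈14.195149; next y=-2/5·2.972915+1/4·14.195149≈2.359621
n=8: y≈2.359621, sp=3, e=sp−y≈0.640379; I≈10.403268, D=e−e_prev≈0.613294; u=1/4·0.640379+3/2·10.403268+1/2·0.613294≈16.071643; next y=-2/5·2.359621+1/4·16.071643≈3.074062
n=9: y≈3.074062, sp=3, e=sp−y≈-0.074062; I≈10.329205, D=e−e_prev≈-0.714441; u=1/4·(-0.074062)+3/2·10.329205+1/2·(-0.714441)≈15.118072; next y=-2/5·3.074062+1/4·15.118072≈2.549893
n=10: y≈2.549893, sp=3, e=sp−y≈0.450107; I≈10.779312, D=e−e_prev≈0.524169; u=1/4·0.450107+3/2·10.779312+1/2·0.524169≈16.543580; next y=-2/5·2.549893+1/4·16.543580≈3.115938
n=11: y≈3.115938, sp=3, e=sp−y≈-0.115938; I≈10.663375, D=e−e_prev≈-0.566045; u=1/4·(-0.115938)+3/2·10.663375+1/2·(-0.566045)≈15.683055; next y=-2/5·3.115938+1/4·15.683055≈2.674389
n=12: y≈2.674389, sp=3, e=sp−y≈0.325611; I≈10.988986, D=e−e_prev≈0.441549; u=1/4·0.325611+3/2·10.988986+1/2·0.441549≈16.785656; next y=-2/5·2.674389+1/4·16.785656≈3.126659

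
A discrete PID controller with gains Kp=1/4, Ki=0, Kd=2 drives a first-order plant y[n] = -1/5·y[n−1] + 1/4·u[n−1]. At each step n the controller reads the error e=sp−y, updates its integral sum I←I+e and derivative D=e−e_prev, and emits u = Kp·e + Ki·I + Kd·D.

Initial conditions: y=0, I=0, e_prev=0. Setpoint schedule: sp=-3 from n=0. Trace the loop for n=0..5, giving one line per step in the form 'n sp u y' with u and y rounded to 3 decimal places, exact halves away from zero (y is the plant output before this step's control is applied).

0 -3 -6.750 0.000
1 -3 3.047 -1.688
2 -3 -6.598 1.099
3 -3 5.655 -1.869
4 -3 -8.511 1.788
5 -3 8.417 -2.485

(exact arithmetic carried between steps; '≈' marks a value shown rounded to 6 d.p. or computed from one; I and e_prev carry over from the previous line; the table rounds u and y to 3 d.p., halves away from zero)
n=0: y=0, sp=-3, e=sp−y=-3; I=-3, D=e−e_prev=-3; u=1/4·(-3)+0·(-3)+2·(-3)=-6.75; next y=-1/5·0+1/4·(-6.75)=-1.6875
n=1: y=-1.6875, sp=-3, e=sp−y=-1.3125; I=-4.3125, D=e−e_prev=1.6875; u=1/4·(-1.3125)+0·(-4.3125)+2·1.6875=3.046875; next y=-1/5·(-1.6875)+1/4·3.046875≈1.099219
n=2: y≈1.099219, sp=-3, e=sp−y≈-4.099219; I≈-8.411719, D=e−e_prev≈-2.786719; u=1/4·(-4.099219)+0·(-8.411719)+2·(-2.786719)≈-6.598242; next y=-1/5·1.099219+1/4·(-6.598242)≈-1.869404
n=3: y≈-1.869404, sp=-3, e=sp−y≈-1.130596; I≈-9.542314, D=e−e_prev≈2.968623; u=1/4·(-1.130596)+0·(-9.542314)+2·2.968623≈5.654597; next y=-1/5·(-1.869404)+1/4·5.654597≈1.787530
n=4: y≈1.787530, sp=-3, e=sp−y≈-4.787530; I≈-14.329845, D=e−e_prev≈-3.656934; u=1/4·(-4.787530)+0·(-14.329845)+2·(-3.656934)≈-8.510751; next y=-1/5·1.787530+1/4·(-8.510751)≈-2.485194
n=5: y≈-2.485194, sp=-3, e=sp−y≈-0.514806; I≈-14.844651, D=e−e_prev≈4.272724; u=1/4·(-0.514806)+0·(-14.844651)+2·4.272724≈8.416747; next y=-1/5·(-2.485194)+1/4·8.416747≈2.601225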